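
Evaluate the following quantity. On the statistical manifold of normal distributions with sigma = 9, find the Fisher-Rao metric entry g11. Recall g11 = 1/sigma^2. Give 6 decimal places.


For the 2-parameter normal family, the Fisher metric has:
  g11 = 1/sigma^2, g22 = 2/sigma^2.
sigma = 9, sigma^2 = 81.
g11 = 0.012346

0.012346


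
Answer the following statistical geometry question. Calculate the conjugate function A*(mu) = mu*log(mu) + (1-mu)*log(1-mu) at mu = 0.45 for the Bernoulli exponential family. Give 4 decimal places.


Legendre transform for Bernoulli:
A*(mu) = mu*log(mu) + (1-mu)*log(1-mu).
mu = 0.45, 1-mu = 0.55.
mu*log(mu) = 0.45*log(0.45) = -0.359328.
(1-mu)*log(1-mu) = 0.55*log(0.55) = -0.32881.
A* = -0.359328 + -0.32881 = -0.6881

-0.6881


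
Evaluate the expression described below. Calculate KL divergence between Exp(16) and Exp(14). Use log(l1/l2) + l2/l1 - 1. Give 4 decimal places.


KL divergence for exponential family:
KL = log(l1/l2) + l2/l1 - 1.
log(16/14) = 0.133531.
14/16 = 0.875.
KL = 0.133531 + 0.875 - 1 = 0.0085

0.0085


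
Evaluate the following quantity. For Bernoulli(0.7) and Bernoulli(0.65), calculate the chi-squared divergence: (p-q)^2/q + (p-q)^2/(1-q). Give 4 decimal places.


Chi-squared divergence between Bernoulli distributions:
chi^2 = (p-q)^2/q + (p-q)^2/(1-q).
p = 0.7, q = 0.65, p-q = 0.05.
(p-q)^2 = 0.0025.
term1 = 0.0025/0.65 = 0.003846.
term2 = 0.0025/0.35 = 0.007143.
chi^2 = 0.003846 + 0.007143 = 0.0110

0.0110


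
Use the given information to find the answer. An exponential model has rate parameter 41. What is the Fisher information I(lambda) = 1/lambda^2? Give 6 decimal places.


Fisher information for exponential: I(lambda) = 1/lambda^2.
lambda = 41, lambda^2 = 1681.
I = 1/1681 = 0.000595

0.000595


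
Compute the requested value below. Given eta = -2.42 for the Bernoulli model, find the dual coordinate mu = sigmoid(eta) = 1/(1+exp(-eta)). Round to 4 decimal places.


Dual coordinate (expectation parameter) for Bernoulli:
mu = 1/(1+exp(-eta)).
eta = -2.42.
exp(-eta) = exp(2.42) = 11.245859.
mu = 1/(1+11.245859) = 0.0817

0.0817


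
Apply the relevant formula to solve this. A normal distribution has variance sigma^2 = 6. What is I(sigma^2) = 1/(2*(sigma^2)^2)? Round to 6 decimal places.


Fisher information for variance: I(sigma^2) = 1/(2*sigma^4).
sigma^2 = 6, so sigma^4 = 36.
I = 1/(2*36) = 1/72 = 0.013889

0.013889


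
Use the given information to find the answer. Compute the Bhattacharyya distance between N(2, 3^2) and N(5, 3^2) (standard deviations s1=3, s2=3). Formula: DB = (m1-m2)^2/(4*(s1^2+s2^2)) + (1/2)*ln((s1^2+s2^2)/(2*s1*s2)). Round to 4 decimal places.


Bhattacharyya distance between two Gaussians:
DB = (m1-m2)^2/(4*(s1^2+s2^2)) + (1/2)*ln((s1^2+s2^2)/(2*s1*s2)).
(m1-m2)^2 = (-3)^2 = 9.
s1^2+s2^2 = 9 + 9 = 18.
term1 = 9/72 = 0.125.
term2 = 0.5*ln(18/18.0) = 0.0.
DB = 0.125 + 0.0 = 0.1250

0.1250


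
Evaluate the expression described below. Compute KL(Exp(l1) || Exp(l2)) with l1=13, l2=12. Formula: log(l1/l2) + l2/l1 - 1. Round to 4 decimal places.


KL divergence for exponential family:
KL = log(l1/l2) + l2/l1 - 1.
log(13/12) = 0.080043.
12/13 = 0.923077.
KL = 0.080043 + 0.923077 - 1 = 0.0031

0.0031


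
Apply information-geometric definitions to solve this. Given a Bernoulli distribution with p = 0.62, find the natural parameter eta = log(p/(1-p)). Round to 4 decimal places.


Natural parameter for Bernoulli: eta = log(p/(1-p)).
p = 0.62, 1-p = 0.38.
p/(1-p) = 1.631579.
eta = log(1.631579) = 0.4895

0.4895


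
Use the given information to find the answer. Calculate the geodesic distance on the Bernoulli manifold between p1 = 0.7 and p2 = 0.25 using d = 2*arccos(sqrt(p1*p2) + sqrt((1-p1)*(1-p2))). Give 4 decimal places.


Geodesic distance on Bernoulli manifold:
d(p1,p2) = 2*arccos(sqrt(p1*p2) + sqrt((1-p1)*(1-p2))).
sqrt(p1*p2) = sqrt(0.7*0.25) = 0.41833.
sqrt((1-p1)*(1-p2)) = sqrt(0.3*0.75) = 0.474342.
arg = 0.41833 + 0.474342 = 0.892672.
d = 2*arccos(0.892672) = 0.9351

0.9351


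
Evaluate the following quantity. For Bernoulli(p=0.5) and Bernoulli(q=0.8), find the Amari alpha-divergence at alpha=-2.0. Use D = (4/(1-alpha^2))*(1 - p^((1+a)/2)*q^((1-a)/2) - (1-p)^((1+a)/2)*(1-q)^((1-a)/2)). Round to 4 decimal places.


Amari alpha-divergence:
D = (4/(1-alpha^2))*(1 - p^((1+a)/2)*q^((1-a)/2) - (1-p)^((1+a)/2)*(1-q)^((1-a)/2)).
alpha = -2.0, p = 0.5, q = 0.8.
e1 = (1+alpha)/2 = -0.5, e2 = (1-alpha)/2 = 1.5.
t1 = p^e1 * q^e2 = 0.5^-0.5 * 0.8^1.5 = 1.011929.
t2 = (1-p)^e1 * (1-q)^e2 = 0.5^-0.5 * 0.2^1.5 = 0.126491.
4/(1-alpha^2) = -1.333333.
D = -1.333333*(1 - 1.011929 - 0.126491) = 0.1846

0.1846


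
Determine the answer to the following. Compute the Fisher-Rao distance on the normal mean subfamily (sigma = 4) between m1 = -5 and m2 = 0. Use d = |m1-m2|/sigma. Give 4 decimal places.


On the fixed-variance normal subfamily, geodesic distance = |m1-m2|/sigma.
|-5 - 0| = 5.
sigma = 4.
d = 5/4 = 1.2500

1.2500


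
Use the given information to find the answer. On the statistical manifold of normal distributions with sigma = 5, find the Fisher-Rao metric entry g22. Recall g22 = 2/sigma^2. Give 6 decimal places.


For the 2-parameter normal family, the Fisher metric has:
  g11 = 1/sigma^2, g22 = 2/sigma^2.
sigma = 5, sigma^2 = 25.
g22 = 0.080000

0.080000


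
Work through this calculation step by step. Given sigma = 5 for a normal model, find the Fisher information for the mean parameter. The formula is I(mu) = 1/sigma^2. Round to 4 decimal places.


The Fisher information for the mean of a normal distribution is I(mu) = 1/sigma^2.
sigma = 5, so sigma^2 = 25.
I(mu) = 1/25 = 0.0400

0.0400


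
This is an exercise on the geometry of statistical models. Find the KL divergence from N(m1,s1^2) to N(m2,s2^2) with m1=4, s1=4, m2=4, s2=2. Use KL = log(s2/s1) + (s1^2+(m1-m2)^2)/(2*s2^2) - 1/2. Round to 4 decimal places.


KL divergence between normal distributions:
KL = log(s2/s1) + (s1^2 + (m1-m2)^2)/(2*s2^2) - 1/2.
log(2/4) = -0.693147.
(4^2 + (4-4)^2)/(2*2^2) = (16 + 0)/8 = 2.0.
KL = -0.693147 + 2.0 - 0.5 = 0.8069

0.8069


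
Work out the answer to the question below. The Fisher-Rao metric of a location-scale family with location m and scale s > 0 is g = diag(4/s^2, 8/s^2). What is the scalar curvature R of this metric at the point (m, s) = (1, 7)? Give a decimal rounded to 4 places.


The metric has the form g = (A dm^2 + B ds^2)/s^2 with A = 4, B = 8.
Substitute u = sqrt(A/B)*m: g = B*(du^2 + ds^2)/s^2, i.e. B times the
Poincare upper half-plane metric, which has constant Gaussian curvature -1.
Scaling a 2D metric by a constant c divides the Gaussian curvature by c,
so K = -1/B = -1/(8) = -0.1250 everywhere (the point (m, s) = (1, 7) is irrelevant:
the curvature is constant).
Scalar curvature in dimension 2: R = 2K = -2/(8) = -0.2500.

-0.2500


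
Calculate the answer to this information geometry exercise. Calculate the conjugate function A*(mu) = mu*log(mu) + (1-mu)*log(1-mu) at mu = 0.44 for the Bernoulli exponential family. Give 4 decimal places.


Legendre transform for Bernoulli:
A*(mu) = mu*log(mu) + (1-mu)*log(1-mu).
mu = 0.44, 1-mu = 0.56.
mu*log(mu) = 0.44*log(0.44) = -0.361231.
(1-mu)*log(1-mu) = 0.56*log(0.56) = -0.324698.
A* = -0.361231 + -0.324698 = -0.6859

-0.6859


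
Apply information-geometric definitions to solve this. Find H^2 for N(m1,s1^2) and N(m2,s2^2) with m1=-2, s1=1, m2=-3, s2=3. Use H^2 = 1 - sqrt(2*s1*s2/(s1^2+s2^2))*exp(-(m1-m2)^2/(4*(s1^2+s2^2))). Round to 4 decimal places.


Squared Hellinger distance for Gaussians:
H^2 = 1 - sqrt(2*s1*s2/(s1^2+s2^2)) * exp(-(m1-m2)^2/(4*(s1^2+s2^2))).
s1^2 = 1, s2^2 = 9, s1^2+s2^2 = 10.
sqrt(2*1*3/(10)) = 0.774597.
(m1-m2)^2 = (1)^2 = 1.
exp(-1/(4*10)) = exp(-0.025) = 0.97531.
H^2 = 1 - 0.774597*0.97531 = 0.2445

0.2445


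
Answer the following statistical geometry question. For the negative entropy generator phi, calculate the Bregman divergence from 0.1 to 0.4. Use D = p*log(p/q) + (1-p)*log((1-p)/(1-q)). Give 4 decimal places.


Bregman divergence with negative entropy generator:
D = p*log(p/q) + (1-p)*log((1-p)/(1-q)).
p = 0.1, q = 0.4.
p*log(p/q) = 0.1*log(0.1/0.4) = -0.138629.
(1-p)*log((1-p)/(1-q)) = 0.9*log(0.9/0.6) = 0.364919.
D = -0.138629 + 0.364919 = 0.2263

0.2263


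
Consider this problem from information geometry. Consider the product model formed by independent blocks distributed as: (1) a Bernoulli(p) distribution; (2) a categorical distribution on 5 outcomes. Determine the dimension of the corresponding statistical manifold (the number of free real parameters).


The dimension of a statistical manifold equals the number of free
(independent) real parameters of the model. For a product of independent
blocks the parameter counts add.
- Bernoulli (p): 1.
- categorical on 5 outcomes (probabilities sum to 1): 5-1 = 4.
Total = 1 + 4 = 5.
Dimension = 5

5


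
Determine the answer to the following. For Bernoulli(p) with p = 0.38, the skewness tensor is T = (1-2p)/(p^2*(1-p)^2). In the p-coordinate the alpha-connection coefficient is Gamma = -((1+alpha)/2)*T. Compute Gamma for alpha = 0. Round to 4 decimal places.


Skewness (Amari-Chentsov) tensor: T = (1-2p)/(p^2*(1-p)^2).
p = 0.38, 1-2p = 0.24, p^2 = 0.1444, (1-p)^2 = 0.3844.
T = 0.24/(0.1444 * 0.3844) = 4.323751.
In the p-coordinate, Gamma^(alpha) = Gamma^(0) - (alpha/2)*T with Gamma^(0) = (1/2)*g'(p) = -T/2,
so Gamma^(alpha) = -((1+alpha)/2)*T.
alpha = 0, -(1+alpha)/2 = -0.5.
Gamma = -0.5 * 4.323751 = -2.1619

-2.1619


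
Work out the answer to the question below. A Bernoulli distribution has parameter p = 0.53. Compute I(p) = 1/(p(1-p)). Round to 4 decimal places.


For Bernoulli(p), Fisher information is I(p) = 1/(p*(1-p)).
p = 0.53, 1-p = 0.47.
p*(1-p) = 0.2491.
I(p) = 1/0.2491 = 4.0145

4.0145


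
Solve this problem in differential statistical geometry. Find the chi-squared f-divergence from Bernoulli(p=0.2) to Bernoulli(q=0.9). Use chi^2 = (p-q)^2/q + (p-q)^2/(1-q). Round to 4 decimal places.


Chi-squared divergence between Bernoulli distributions:
chi^2 = (p-q)^2/q + (p-q)^2/(1-q).
p = 0.2, q = 0.9, p-q = -0.7.
(p-q)^2 = 0.49.
term1 = 0.49/0.9 = 0.544444.
term2 = 0.49/0.1 = 4.9.
chi^2 = 0.544444 + 4.9 = 5.4444

5.4444


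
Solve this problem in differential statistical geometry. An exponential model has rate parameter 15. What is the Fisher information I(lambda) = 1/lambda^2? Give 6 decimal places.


Fisher information for exponential: I(lambda) = 1/lambda^2.
lambda = 15, lambda^2 = 225.
I = 1/225 = 0.004444

0.004444


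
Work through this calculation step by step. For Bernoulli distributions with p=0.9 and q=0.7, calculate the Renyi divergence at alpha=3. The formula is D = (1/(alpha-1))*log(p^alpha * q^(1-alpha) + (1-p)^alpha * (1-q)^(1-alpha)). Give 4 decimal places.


Renyi divergence of order alpha between Bernoulli distributions:
D = (1/(alpha-1))*log(p^alpha * q^(1-alpha) + (1-p)^alpha * (1-q)^(1-alpha)).
alpha = 3, p = 0.9, q = 0.7.
p^alpha * q^(1-alpha) = 0.9^3 * 0.7^-2 = 1.487755.
(1-p)^alpha * (1-q)^(1-alpha) = 0.1^3 * 0.3^-2 = 0.011111.
sum = 1.487755 + 0.011111 = 1.498866.
D = (1/2)*log(1.498866) = 0.2024

0.2024


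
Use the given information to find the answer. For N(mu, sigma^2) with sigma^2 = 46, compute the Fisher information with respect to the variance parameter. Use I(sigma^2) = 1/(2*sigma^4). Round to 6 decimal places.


Fisher information for variance: I(sigma^2) = 1/(2*sigma^4).
sigma^2 = 46, so sigma^4 = 2116.
I = 1/(2*2116) = 1/4232 = 0.000236

0.000236


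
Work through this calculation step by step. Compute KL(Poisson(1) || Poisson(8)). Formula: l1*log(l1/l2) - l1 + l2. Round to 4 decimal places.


KL divergence for Poisson:
KL = l1*log(l1/l2) - l1 + l2.
l1 = 1, l2 = 8.
log(1/8) = -2.079442.
l1*log(l1/l2) = 1 * -2.079442 = -2.079442.
KL = -2.079442 - 1 + 8 = 4.9206

4.9206


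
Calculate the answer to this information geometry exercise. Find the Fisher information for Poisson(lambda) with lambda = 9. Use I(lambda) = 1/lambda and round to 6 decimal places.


Fisher information for Poisson: I(lambda) = 1/lambda.
lambda = 9.
I(lambda) = 1/9 = 0.111111

0.111111


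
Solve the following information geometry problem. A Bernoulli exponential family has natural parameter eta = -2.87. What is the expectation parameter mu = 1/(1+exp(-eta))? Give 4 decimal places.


Dual coordinate (expectation parameter) for Bernoulli:
mu = 1/(1+exp(-eta)).
eta = -2.87.
exp(-eta) = exp(2.87) = 17.637018.
mu = 1/(1+17.637018) = 0.0537

0.0537


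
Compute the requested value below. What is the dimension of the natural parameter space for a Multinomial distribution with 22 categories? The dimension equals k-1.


Exponential family dimension calculation:
For Multinomial with k=22 categories, dim = k-1 = 21.

21


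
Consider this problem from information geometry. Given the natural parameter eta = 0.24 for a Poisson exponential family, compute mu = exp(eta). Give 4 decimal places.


Expectation parameter for Poisson exponential family:
mu = exp(eta).
eta = 0.24.
mu = exp(0.24) = 1.2712

1.2712


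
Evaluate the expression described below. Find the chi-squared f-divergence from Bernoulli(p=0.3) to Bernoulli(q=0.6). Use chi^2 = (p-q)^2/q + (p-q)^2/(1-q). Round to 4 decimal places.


Chi-squared divergence between Bernoulli distributions:
chi^2 = (p-q)^2/q + (p-q)^2/(1-q).
p = 0.3, q = 0.6, p-q = -0.3.
(p-q)^2 = 0.09.
term1 = 0.09/0.6 = 0.15.
term2 = 0.09/0.4 = 0.225.
chi^2 = 0.15 + 0.225 = 0.3750

0.3750


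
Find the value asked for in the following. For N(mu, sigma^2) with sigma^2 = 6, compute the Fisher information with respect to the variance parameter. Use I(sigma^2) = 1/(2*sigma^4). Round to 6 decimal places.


Fisher information for variance: I(sigma^2) = 1/(2*sigma^4).
sigma^2 = 6, so sigma^4 = 36.
I = 1/(2*36) = 1/72 = 0.013889

0.013889


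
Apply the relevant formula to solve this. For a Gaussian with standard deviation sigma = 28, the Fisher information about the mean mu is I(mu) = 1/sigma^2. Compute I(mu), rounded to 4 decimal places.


The Fisher information for the mean of a normal distribution is I(mu) = 1/sigma^2.
sigma = 28, so sigma^2 = 784.
I(mu) = 1/784 = 0.0013

0.0013


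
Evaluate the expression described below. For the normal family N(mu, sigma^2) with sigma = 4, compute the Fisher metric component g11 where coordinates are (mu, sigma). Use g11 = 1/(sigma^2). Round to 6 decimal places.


For the 2-parameter normal family, the Fisher metric has:
  g11 = 1/sigma^2, g22 = 2/sigma^2.
sigma = 4, sigma^2 = 16.
g11 = 0.062500

0.062500


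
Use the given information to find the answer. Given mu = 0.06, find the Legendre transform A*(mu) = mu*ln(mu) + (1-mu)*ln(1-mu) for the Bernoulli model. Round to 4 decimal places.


Legendre transform for Bernoulli:
A*(mu) = mu*log(mu) + (1-mu)*log(1-mu).
mu = 0.06, 1-mu = 0.94.
mu*log(mu) = 0.06*log(0.06) = -0.168805.
(1-mu)*log(1-mu) = 0.94*log(0.94) = -0.058163.
A* = -0.168805 + -0.058163 = -0.2270

-0.2270


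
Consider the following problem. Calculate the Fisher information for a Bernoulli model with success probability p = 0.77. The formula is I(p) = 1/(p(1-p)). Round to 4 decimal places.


For Bernoulli(p), Fisher information is I(p) = 1/(p*(1-p)).
p = 0.77, 1-p = 0.23.
p*(1-p) = 0.1771.
I(p) = 1/0.1771 = 5.6465

5.6465


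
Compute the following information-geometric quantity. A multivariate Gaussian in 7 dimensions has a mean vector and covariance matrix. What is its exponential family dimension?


Exponential family dimension calculation:
For 7-dim MVN: mean has 7 params, covariance has 7*8/2 = 28 unique entries.
Total dim = 7 + 28 = 35.

35


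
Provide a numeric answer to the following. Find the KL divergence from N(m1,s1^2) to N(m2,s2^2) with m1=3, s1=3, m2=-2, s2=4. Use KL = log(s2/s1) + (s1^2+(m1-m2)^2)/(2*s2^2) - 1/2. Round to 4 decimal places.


KL divergence between normal distributions:
KL = log(s2/s1) + (s1^2 + (m1-m2)^2)/(2*s2^2) - 1/2.
log(4/3) = 0.287682.
(3^2 + (3--2)^2)/(2*4^2) = (9 + 25)/32 = 1.0625.
KL = 0.287682 + 1.0625 - 0.5 = 0.8502

0.8502


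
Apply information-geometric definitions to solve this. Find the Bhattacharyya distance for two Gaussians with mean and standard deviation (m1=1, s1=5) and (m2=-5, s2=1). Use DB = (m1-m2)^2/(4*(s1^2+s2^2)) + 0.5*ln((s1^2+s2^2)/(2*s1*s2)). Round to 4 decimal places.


Bhattacharyya distance between two Gaussians:
DB = (m1-m2)^2/(4*(s1^2+s2^2)) + (1/2)*ln((s1^2+s2^2)/(2*s1*s2)).
(m1-m2)^2 = (6)^2 = 36.
s1^2+s2^2 = 25 + 1 = 26.
term1 = 36/104 = 0.346154.
term2 = 0.5*ln(26/10.0) = 0.477756.
DB = 0.346154 + 0.477756 = 0.8239

0.8239


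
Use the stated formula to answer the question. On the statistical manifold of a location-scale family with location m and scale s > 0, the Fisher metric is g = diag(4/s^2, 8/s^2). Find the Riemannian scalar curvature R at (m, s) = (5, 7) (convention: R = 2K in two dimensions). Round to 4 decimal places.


The metric has the form g = (A dm^2 + B ds^2)/s^2 with A = 4, B = 8.
Substitute u = sqrt(A/B)*m: g = B*(du^2 + ds^2)/s^2, i.e. B times the
Poincare upper half-plane metric, which has constant Gaussian curvature -1.
Scaling a 2D metric by a constant c divides the Gaussian curvature by c,
so K = -1/B = -1/(8) = -0.1250 everywhere (the point (m, s) = (5, 7) is irrelevant:
the curvature is constant).
Scalar curvature in dimension 2: R = 2K = -2/(8) = -0.2500.

-0.2500


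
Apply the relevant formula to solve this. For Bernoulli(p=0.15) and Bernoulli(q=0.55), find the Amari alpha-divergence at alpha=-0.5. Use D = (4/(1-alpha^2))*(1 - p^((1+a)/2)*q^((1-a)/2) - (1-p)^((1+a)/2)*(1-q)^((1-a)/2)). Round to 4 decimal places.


Amari alpha-divergence:
D = (4/(1-alpha^2))*(1 - p^((1+a)/2)*q^((1-a)/2) - (1-p)^((1+a)/2)*(1-q)^((1-a)/2)).
alpha = -0.5, p = 0.15, q = 0.55.
e1 = (1+alpha)/2 = 0.25, e2 = (1-alpha)/2 = 0.75.
t1 = p^e1 * q^e2 = 0.15^0.25 * 0.55^0.75 = 0.397461.
t2 = (1-p)^e1 * (1-q)^e2 = 0.85^0.25 * 0.45^0.75 = 0.527551.
4/(1-alpha^2) = 5.333333.
D = 5.333333*(1 - 0.397461 - 0.527551) = 0.3999

0.3999


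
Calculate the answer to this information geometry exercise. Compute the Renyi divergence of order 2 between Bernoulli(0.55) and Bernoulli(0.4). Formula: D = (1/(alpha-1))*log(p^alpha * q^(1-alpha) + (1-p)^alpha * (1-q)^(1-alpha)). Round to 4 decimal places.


Renyi divergence of order alpha between Bernoulli distributions:
D = (1/(alpha-1))*log(p^alpha * q^(1-alpha) + (1-p)^alpha * (1-q)^(1-alpha)).
alpha = 2, p = 0.55, q = 0.4.
p^alpha * q^(1-alpha) = 0.55^2 * 0.4^-1 = 0.75625.
(1-p)^alpha * (1-q)^(1-alpha) = 0.45^2 * 0.6^-1 = 0.3375.
sum = 0.75625 + 0.3375 = 1.09375.
D = (1/1)*log(1.09375) = 0.0896

0.0896


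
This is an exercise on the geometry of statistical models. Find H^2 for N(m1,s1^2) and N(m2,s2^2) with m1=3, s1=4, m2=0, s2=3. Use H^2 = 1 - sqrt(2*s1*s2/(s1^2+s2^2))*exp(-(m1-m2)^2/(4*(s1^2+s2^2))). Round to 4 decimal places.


Squared Hellinger distance for Gaussians:
H^2 = 1 - sqrt(2*s1*s2/(s1^2+s2^2)) * exp(-(m1-m2)^2/(4*(s1^2+s2^2))).
s1^2 = 16, s2^2 = 9, s1^2+s2^2 = 25.
sqrt(2*4*3/(25)) = 0.979796.
(m1-m2)^2 = (3)^2 = 9.
exp(-9/(4*25)) = exp(-0.09) = 0.913931.
H^2 = 1 - 0.979796*0.913931 = 0.1045

0.1045


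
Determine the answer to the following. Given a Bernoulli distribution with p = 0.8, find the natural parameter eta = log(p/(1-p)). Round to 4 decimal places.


Natural parameter for Bernoulli: eta = log(p/(1-p)).
p = 0.8, 1-p = 0.2.
p/(1-p) = 4.0.
eta = log(4.0) = 1.3863

1.3863


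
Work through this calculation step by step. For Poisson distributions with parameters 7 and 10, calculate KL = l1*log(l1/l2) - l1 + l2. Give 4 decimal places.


KL divergence for Poisson:
KL = l1*log(l1/l2) - l1 + l2.
l1 = 7, l2 = 10.
log(7/10) = -0.356675.
l1*log(l1/l2) = 7 * -0.356675 = -2.496725.
KL = -2.496725 - 7 + 10 = 0.5033

0.5033


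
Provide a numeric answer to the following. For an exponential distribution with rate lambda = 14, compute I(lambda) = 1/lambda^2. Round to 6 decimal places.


Fisher information for exponential: I(lambda) = 1/lambda^2.
lambda = 14, lambda^2 = 196.
I = 1/196 = 0.005102

0.005102


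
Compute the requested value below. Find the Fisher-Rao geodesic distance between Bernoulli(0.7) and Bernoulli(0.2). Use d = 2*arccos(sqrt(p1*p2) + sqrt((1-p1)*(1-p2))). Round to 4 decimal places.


Geodesic distance on Bernoulli manifold:
d(p1,p2) = 2*arccos(sqrt(p1*p2) + sqrt((1-p1)*(1-p2))).
sqrt(p1*p2) = sqrt(0.7*0.2) = 0.374166.
sqrt((1-p1)*(1-p2)) = sqrt(0.3*0.8) = 0.489898.
arg = 0.374166 + 0.489898 = 0.864064.
d = 2*arccos(0.864064) = 1.0550

1.0550


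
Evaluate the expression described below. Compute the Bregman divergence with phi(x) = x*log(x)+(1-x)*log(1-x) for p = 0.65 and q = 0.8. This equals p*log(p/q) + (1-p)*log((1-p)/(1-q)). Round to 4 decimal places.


Bregman divergence with negative entropy generator:
D = p*log(p/q) + (1-p)*log((1-p)/(1-q)).
p = 0.65, q = 0.8.
p*log(p/q) = 0.65*log(0.65/0.8) = -0.134966.
(1-p)*log((1-p)/(1-q)) = 0.35*log(0.35/0.2) = 0.195866.
D = -0.134966 + 0.195866 = 0.0609

0.0609


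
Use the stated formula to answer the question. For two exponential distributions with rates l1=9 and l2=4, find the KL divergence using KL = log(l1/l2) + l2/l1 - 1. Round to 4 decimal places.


KL divergence for exponential family:
KL = log(l1/l2) + l2/l1 - 1.
log(9/4) = 0.81093.
4/9 = 0.444444.
KL = 0.81093 + 0.444444 - 1 = 0.2554

0.2554


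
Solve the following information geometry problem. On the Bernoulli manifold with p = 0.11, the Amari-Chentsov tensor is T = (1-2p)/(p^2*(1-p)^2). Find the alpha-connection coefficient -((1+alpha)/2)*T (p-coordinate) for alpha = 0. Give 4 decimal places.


Skewness (Amari-Chentsov) tensor: T = (1-2p)/(p^2*(1-p)^2).
p = 0.11, 1-2p = 0.78, p^2 = 0.0121, (1-p)^2 = 0.7921.
T = 0.78/(0.0121 * 0.7921) = 81.382161.
In the p-coordinate, Gamma^(alpha) = Gamma^(0) - (alpha/2)*T with Gamma^(0) = (1/2)*g'(p) = -T/2,
so Gamma^(alpha) = -((1+alpha)/2)*T.
alpha = 0, -(1+alpha)/2 = -0.5.
Gamma = -0.5 * 81.382161 = -40.6911

-40.6911


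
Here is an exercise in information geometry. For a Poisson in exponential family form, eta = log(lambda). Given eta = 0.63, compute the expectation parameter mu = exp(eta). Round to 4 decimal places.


Expectation parameter for Poisson exponential family:
mu = exp(eta).
eta = 0.63.
mu = exp(0.63) = 1.8776

1.8776


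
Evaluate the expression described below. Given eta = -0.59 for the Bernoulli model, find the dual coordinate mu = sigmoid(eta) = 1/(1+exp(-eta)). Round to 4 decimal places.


Dual coordinate (expectation parameter) for Bernoulli:
mu = 1/(1+exp(-eta)).
eta = -0.59.
exp(-eta) = exp(0.59) = 1.803988.
mu = 1/(1+1.803988) = 0.3566

0.3566


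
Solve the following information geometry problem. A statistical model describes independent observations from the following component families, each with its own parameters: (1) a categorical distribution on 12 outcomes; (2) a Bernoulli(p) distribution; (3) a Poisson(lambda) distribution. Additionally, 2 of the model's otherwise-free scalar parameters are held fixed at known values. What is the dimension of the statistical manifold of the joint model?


The dimension of a statistical manifold equals the number of free
(independent) real parameters of the model. For a product of independent
blocks the parameter counts add.
- categorical on 12 outcomes (probabilities sum to 1): 12-1 = 11.
- Bernoulli (p): 1.
- Poisson (lambda): 1.
Total = 11 + 1 + 1 = 13.
2 parameter(s) fixed at known values: 13 - 2 = 11.
Dimension = 11

11


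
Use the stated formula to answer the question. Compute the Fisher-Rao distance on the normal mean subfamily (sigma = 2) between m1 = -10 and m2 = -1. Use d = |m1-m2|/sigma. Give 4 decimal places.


On the fixed-variance normal subfamily, geodesic distance = |m1-m2|/sigma.
|-10 - -1| = 9.
sigma = 2.
d = 9/2 = 4.5000

4.5000


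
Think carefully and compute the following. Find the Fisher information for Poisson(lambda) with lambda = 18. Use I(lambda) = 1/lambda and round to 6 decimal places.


Fisher information for Poisson: I(lambda) = 1/lambda.
lambda = 18.
I(lambda) = 1/18 = 0.055556

0.055556


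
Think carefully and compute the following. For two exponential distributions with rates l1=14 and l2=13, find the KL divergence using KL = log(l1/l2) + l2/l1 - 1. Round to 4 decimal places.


KL divergence for exponential family:
KL = log(l1/l2) + l2/l1 - 1.
log(14/13) = 0.074108.
13/14 = 0.928571.
KL = 0.074108 + 0.928571 - 1 = 0.0027

0.0027


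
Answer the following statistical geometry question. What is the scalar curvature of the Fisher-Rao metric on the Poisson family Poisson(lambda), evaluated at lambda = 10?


This family has a single free parameter, so its statistical manifold
is 1-dimensional. The Riemann curvature tensor of any 1-dimensional
Riemannian manifold vanishes identically, so R = 0.

0


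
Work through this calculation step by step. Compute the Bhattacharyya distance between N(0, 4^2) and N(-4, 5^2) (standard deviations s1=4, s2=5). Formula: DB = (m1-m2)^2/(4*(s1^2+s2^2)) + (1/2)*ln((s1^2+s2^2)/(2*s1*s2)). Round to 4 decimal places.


Bhattacharyya distance between two Gaussians:
DB = (m1-m2)^2/(4*(s1^2+s2^2)) + (1/2)*ln((s1^2+s2^2)/(2*s1*s2)).
(m1-m2)^2 = (4)^2 = 16.
s1^2+s2^2 = 16 + 25 = 41.
term1 = 16/164 = 0.097561.
term2 = 0.5*ln(41/40.0) = 0.012346.
DB = 0.097561 + 0.012346 = 0.1099

0.1099


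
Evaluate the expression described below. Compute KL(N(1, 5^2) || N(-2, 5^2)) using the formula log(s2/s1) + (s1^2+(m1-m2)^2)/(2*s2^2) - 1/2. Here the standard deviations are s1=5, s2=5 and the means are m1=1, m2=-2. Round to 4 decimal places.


KL divergence between normal distributions:
KL = log(s2/s1) + (s1^2 + (m1-m2)^2)/(2*s2^2) - 1/2.
log(5/5) = 0.0.
(5^2 + (1--2)^2)/(2*5^2) = (25 + 9)/50 = 0.68.
KL = 0.0 + 0.68 - 0.5 = 0.1800

0.1800


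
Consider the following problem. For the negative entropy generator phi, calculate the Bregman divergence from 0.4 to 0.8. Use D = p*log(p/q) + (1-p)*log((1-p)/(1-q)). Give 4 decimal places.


Bregman divergence with negative entropy generator:
D = p*log(p/q) + (1-p)*log((1-p)/(1-q)).
p = 0.4, q = 0.8.
p*log(p/q) = 0.4*log(0.4/0.8) = -0.277259.
(1-p)*log((1-p)/(1-q)) = 0.6*log(0.6/0.2) = 0.659167.
D = -0.277259 + 0.659167 = 0.3819

0.3819


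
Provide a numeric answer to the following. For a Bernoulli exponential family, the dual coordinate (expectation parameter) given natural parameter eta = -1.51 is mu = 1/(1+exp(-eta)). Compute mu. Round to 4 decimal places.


Dual coordinate (expectation parameter) for Bernoulli:
mu = 1/(1+exp(-eta)).
eta = -1.51.
exp(-eta) = exp(1.51) = 4.526731.
mu = 1/(1+4.526731) = 0.1809

0.1809


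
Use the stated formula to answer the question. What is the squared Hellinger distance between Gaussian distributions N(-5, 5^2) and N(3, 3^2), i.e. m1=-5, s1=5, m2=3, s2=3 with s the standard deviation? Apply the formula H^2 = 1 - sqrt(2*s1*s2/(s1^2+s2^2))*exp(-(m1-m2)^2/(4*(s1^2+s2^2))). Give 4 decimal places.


Squared Hellinger distance for Gaussians:
H^2 = 1 - sqrt(2*s1*s2/(s1^2+s2^2)) * exp(-(m1-m2)^2/(4*(s1^2+s2^2))).
s1^2 = 25, s2^2 = 9, s1^2+s2^2 = 34.
sqrt(2*5*3/(34)) = 0.939336.
(m1-m2)^2 = (-8)^2 = 64.
exp(-64/(4*34)) = exp(-0.470588) = 0.624635.
H^2 = 1 - 0.939336*0.624635 = 0.4133

0.4133


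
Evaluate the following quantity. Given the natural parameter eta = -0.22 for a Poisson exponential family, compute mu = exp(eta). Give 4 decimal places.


Expectation parameter for Poisson exponential family:
mu = exp(eta).
eta = -0.22.
mu = exp(-0.22) = 0.8025

0.8025


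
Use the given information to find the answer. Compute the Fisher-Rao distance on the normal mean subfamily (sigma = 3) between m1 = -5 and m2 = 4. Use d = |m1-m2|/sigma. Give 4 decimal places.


On the fixed-variance normal subfamily, geodesic distance = |m1-m2|/sigma.
|-5 - 4| = 9.
sigma = 3.
d = 9/3 = 3.0000

3.0000


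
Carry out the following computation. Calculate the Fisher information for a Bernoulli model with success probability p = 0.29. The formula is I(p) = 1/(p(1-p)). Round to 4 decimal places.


For Bernoulli(p), Fisher information is I(p) = 1/(p*(1-p)).
p = 0.29, 1-p = 0.71.
p*(1-p) = 0.2059.
I(p) = 1/0.2059 = 4.8567

4.8567


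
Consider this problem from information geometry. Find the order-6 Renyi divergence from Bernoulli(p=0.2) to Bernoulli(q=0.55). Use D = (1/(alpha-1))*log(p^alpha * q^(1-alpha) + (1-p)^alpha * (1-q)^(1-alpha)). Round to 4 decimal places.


Renyi divergence of order alpha between Bernoulli distributions:
D = (1/(alpha-1))*log(p^alpha * q^(1-alpha) + (1-p)^alpha * (1-q)^(1-alpha)).
alpha = 6, p = 0.2, q = 0.55.
p^alpha * q^(1-alpha) = 0.2^6 * 0.55^-5 = 0.001272.
(1-p)^alpha * (1-q)^(1-alpha) = 0.8^6 * 0.45^-5 = 14.206181.
sum = 0.001272 + 14.206181 = 14.207453.
D = (1/5)*log(14.207453) = 0.5308

0.5308


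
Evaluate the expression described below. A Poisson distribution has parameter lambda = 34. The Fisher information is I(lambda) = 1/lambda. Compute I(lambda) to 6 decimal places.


Fisher information for Poisson: I(lambda) = 1/lambda.
lambda = 34.
I(lambda) = 1/34 = 0.029412

0.029412


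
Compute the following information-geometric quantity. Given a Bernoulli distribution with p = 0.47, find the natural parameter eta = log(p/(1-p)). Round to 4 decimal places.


Natural parameter for Bernoulli: eta = log(p/(1-p)).
p = 0.47, 1-p = 0.53.
p/(1-p) = 0.886792.
eta = log(0.886792) = -0.1201

-0.1201


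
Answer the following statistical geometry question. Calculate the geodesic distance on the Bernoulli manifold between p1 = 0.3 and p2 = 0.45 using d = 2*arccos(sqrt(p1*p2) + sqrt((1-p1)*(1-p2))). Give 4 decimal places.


Geodesic distance on Bernoulli manifold:
d(p1,p2) = 2*arccos(sqrt(p1*p2) + sqrt((1-p1)*(1-p2))).
sqrt(p1*p2) = sqrt(0.3*0.45) = 0.367423.
sqrt((1-p1)*(1-p2)) = sqrt(0.7*0.55) = 0.620484.
arg = 0.367423 + 0.620484 = 0.987907.
d = 2*arccos(0.987907) = 0.3113

0.3113


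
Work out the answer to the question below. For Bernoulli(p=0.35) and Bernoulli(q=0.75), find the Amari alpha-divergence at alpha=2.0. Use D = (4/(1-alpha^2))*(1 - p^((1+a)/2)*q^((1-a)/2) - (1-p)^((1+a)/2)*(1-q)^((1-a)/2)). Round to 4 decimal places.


Amari alpha-divergence:
D = (4/(1-alpha^2))*(1 - p^((1+a)/2)*q^((1-a)/2) - (1-p)^((1+a)/2)*(1-q)^((1-a)/2)).
alpha = 2.0, p = 0.35, q = 0.75.
e1 = (1+alpha)/2 = 1.5, e2 = (1-alpha)/2 = -0.5.
t1 = p^e1 * q^e2 = 0.35^1.5 * 0.75^-0.5 = 0.239096.
t2 = (1-p)^e1 * (1-q)^e2 = 0.65^1.5 * 0.25^-0.5 = 1.048094.
4/(1-alpha^2) = -1.333333.
D = -1.333333*(1 - 0.239096 - 1.048094) = 0.3829

0.3829


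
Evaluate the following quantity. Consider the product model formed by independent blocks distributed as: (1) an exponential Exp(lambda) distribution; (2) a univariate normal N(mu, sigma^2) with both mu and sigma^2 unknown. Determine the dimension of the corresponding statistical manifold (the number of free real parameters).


The dimension of a statistical manifold equals the number of free
(independent) real parameters of the model. For a product of independent
blocks the parameter counts add.
- exponential (lambda): 1.
- normal (mu, sigma^2): 2.
Total = 1 + 2 = 3.
Dimension = 3

3


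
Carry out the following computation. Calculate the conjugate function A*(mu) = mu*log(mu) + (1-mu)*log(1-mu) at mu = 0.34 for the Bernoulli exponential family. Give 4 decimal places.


Legendre transform for Bernoulli:
A*(mu) = mu*log(mu) + (1-mu)*log(1-mu).
mu = 0.34, 1-mu = 0.66.
mu*log(mu) = 0.34*log(0.34) = -0.366795.
(1-mu)*log(1-mu) = 0.66*log(0.66) = -0.27424.
A* = -0.366795 + -0.27424 = -0.6410

-0.6410


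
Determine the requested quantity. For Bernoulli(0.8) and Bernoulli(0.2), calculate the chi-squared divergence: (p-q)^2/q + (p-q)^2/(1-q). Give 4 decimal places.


Chi-squared divergence between Bernoulli distributions:
chi^2 = (p-q)^2/q + (p-q)^2/(1-q).
p = 0.8, q = 0.2, p-q = 0.6.
(p-q)^2 = 0.36.
term1 = 0.36/0.2 = 1.8.
term2 = 0.36/0.8 = 0.45.
chi^2 = 1.8 + 0.45 = 2.2500

2.2500


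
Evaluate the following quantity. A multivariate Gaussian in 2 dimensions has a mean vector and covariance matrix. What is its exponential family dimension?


Exponential family dimension calculation:
For 2-dim MVN: mean has 2 params, covariance has 2*3/2 = 3 unique entries.
Total dim = 2 + 3 = 5.

5


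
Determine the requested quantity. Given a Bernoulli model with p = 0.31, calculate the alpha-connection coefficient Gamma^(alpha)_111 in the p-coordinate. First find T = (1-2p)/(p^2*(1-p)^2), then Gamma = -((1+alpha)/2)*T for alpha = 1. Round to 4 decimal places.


Skewness (Amari-Chentsov) tensor: T = (1-2p)/(p^2*(1-p)^2).
p = 0.31, 1-2p = 0.38, p^2 = 0.0961, (1-p)^2 = 0.4761.
T = 0.38/(0.0961 * 0.4761) = 8.305428.
In the p-coordinate, Gamma^(alpha) = Gamma^(0) - (alpha/2)*T with Gamma^(0) = (1/2)*g'(p) = -T/2,
so Gamma^(alpha) = -((1+alpha)/2)*T.
alpha = 1, -(1+alpha)/2 = -1.0.
Gamma = -1.0 * 8.305428 = -8.3054

-8.3054


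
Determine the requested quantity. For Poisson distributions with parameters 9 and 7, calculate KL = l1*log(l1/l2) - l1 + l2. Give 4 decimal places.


KL divergence for Poisson:
KL = l1*log(l1/l2) - l1 + l2.
l1 = 9, l2 = 7.
log(9/7) = 0.251314.
l1*log(l1/l2) = 9 * 0.251314 = 2.26183.
KL = 2.26183 - 9 + 7 = 0.2618

0.2618


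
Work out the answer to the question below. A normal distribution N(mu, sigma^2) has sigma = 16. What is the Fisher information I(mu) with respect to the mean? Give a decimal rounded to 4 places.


The Fisher information for the mean of a normal distribution is I(mu) = 1/sigma^2.
sigma = 16, so sigma^2 = 256.
I(mu) = 1/256 = 0.0039

0.0039


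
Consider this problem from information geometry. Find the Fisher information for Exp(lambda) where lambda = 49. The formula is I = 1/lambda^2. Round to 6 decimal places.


Fisher information for exponential: I(lambda) = 1/lambda^2.
lambda = 49, lambda^2 = 2401.
I = 1/2401 = 0.000416

0.000416


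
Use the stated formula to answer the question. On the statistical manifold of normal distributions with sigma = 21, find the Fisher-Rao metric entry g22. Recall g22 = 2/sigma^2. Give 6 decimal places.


For the 2-parameter normal family, the Fisher metric has:
  g11 = 1/sigma^2, g22 = 2/sigma^2.
sigma = 21, sigma^2 = 441.
g22 = 0.004535

0.004535


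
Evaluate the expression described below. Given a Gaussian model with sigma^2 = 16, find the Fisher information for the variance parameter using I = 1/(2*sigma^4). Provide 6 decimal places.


Fisher information for variance: I(sigma^2) = 1/(2*sigma^4).
sigma^2 = 16, so sigma^4 = 256.
I = 1/(2*256) = 1/512 = 0.001953

0.001953


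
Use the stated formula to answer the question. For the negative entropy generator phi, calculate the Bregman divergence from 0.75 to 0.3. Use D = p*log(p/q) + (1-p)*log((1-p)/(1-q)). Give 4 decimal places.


Bregman divergence with negative entropy generator:
D = p*log(p/q) + (1-p)*log((1-p)/(1-q)).
p = 0.75, q = 0.3.
p*log(p/q) = 0.75*log(0.75/0.3) = 0.687218.
(1-p)*log((1-p)/(1-q)) = 0.25*log(0.25/0.7) = -0.257405.
D = 0.687218 + -0.257405 = 0.4298

0.4298


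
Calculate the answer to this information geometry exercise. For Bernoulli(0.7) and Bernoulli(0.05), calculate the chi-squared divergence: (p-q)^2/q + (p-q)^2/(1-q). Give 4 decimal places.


Chi-squared divergence between Bernoulli distributions:
chi^2 = (p-q)^2/q + (p-q)^2/(1-q).
p = 0.7, q = 0.05, p-q = 0.65.
(p-q)^2 = 0.4225.
term1 = 0.4225/0.05 = 8.45.
term2 = 0.4225/0.95 = 0.444737.
chi^2 = 8.45 + 0.444737 = 8.8947

8.8947


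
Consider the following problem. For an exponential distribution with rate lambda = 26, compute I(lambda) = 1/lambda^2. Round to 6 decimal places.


Fisher information for exponential: I(lambda) = 1/lambda^2.
lambda = 26, lambda^2 = 676.
I = 1/676 = 0.001479

0.001479


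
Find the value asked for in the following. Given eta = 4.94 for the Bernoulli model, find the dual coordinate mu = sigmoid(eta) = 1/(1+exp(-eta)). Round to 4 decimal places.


Dual coordinate (expectation parameter) for Bernoulli:
mu = 1/(1+exp(-eta)).
eta = 4.94.
exp(-eta) = exp(-4.94) = 0.007155.
mu = 1/(1+0.007155) = 0.9929

0.9929


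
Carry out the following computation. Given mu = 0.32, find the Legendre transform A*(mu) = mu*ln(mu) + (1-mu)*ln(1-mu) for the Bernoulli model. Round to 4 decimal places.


Legendre transform for Bernoulli:
A*(mu) = mu*log(mu) + (1-mu)*log(1-mu).
mu = 0.32, 1-mu = 0.68.
mu*log(mu) = 0.32*log(0.32) = -0.364619.
(1-mu)*log(1-mu) = 0.68*log(0.68) = -0.26225.
A* = -0.364619 + -0.26225 = -0.6269

-0.6269


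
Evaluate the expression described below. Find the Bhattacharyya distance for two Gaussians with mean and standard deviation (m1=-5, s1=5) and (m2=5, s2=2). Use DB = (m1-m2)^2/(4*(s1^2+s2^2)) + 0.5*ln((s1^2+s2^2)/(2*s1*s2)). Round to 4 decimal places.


Bhattacharyya distance between two Gaussians:
DB = (m1-m2)^2/(4*(s1^2+s2^2)) + (1/2)*ln((s1^2+s2^2)/(2*s1*s2)).
(m1-m2)^2 = (-10)^2 = 100.
s1^2+s2^2 = 25 + 4 = 29.
term1 = 100/116 = 0.862069.
term2 = 0.5*ln(29/20.0) = 0.185782.
DB = 0.862069 + 0.185782 = 1.0479

1.0479


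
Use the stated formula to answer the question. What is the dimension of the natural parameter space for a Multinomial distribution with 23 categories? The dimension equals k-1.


Exponential family dimension calculation:
For Multinomial with k=23 categories, dim = k-1 = 22.

22


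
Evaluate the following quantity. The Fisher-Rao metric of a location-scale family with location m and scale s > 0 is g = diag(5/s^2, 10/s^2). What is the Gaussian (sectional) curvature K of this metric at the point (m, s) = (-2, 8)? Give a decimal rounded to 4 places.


The metric has the form g = (A dm^2 + B ds^2)/s^2 with A = 5, B = 10.
Substitute u = sqrt(A/B)*m: g = B*(du^2 + ds^2)/s^2, i.e. B times the
Poincare upper half-plane metric, which has constant Gaussian curvature -1.
Scaling a 2D metric by a constant c divides the Gaussian curvature by c,
so K = -1/B = -1/(10) = -0.1000 everywhere (the point (m, s) = (-2, 8) is irrelevant:
the curvature is constant).
The requested Gaussian curvature is K = -0.1000.

-0.1000


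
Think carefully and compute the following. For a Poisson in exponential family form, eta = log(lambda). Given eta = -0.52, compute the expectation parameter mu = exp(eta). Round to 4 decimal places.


Expectation parameter for Poisson exponential family:
mu = exp(eta).
eta = -0.52.
mu = exp(-0.52) = 0.5945

0.5945


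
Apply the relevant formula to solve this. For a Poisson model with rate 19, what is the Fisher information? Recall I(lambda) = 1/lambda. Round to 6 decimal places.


Fisher information for Poisson: I(lambda) = 1/lambda.
lambda = 19.
I(lambda) = 1/19 = 0.052632

0.052632


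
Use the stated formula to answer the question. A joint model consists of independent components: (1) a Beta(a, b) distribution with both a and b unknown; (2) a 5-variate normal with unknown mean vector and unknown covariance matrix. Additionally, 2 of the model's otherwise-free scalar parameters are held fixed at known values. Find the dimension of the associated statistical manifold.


The dimension of a statistical manifold equals the number of free
(independent) real parameters of the model. For a product of independent
blocks the parameter counts add.
- Beta (a, b): 2.
- 5-variate normal: 5 (mean) + 5*6/2 = 15 (symmetric covariance) = 20.
Total = 2 + 20 = 22.
2 parameter(s) fixed at known values: 22 - 2 = 20.
Dimension = 20

20


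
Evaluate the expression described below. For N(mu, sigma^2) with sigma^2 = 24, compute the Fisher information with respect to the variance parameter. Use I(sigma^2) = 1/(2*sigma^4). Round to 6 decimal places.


Fisher information for variance: I(sigma^2) = 1/(2*sigma^4).
sigma^2 = 24, so sigma^4 = 576.
I = 1/(2*576) = 1/1152 = 0.000868

0.000868


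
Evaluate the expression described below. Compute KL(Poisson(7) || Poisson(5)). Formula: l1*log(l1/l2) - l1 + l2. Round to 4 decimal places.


KL divergence for Poisson:
KL = l1*log(l1/l2) - l1 + l2.
l1 = 7, l2 = 5.
log(7/5) = 0.336472.
l1*log(l1/l2) = 7 * 0.336472 = 2.355306.
KL = 2.355306 - 7 + 5 = 0.3553

0.3553
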